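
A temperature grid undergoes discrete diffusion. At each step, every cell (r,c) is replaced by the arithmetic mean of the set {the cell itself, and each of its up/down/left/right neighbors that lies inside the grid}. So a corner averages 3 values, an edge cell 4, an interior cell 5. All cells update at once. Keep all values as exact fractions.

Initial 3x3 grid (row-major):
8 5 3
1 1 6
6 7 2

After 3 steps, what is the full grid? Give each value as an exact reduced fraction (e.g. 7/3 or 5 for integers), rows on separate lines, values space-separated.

Answer: 1877/432 11897/2880 1805/432
188/45 1693/400 1439/360
467/108 371/90 151/36

Derivation:
After step 1:
  14/3 17/4 14/3
  4 4 3
  14/3 4 5
After step 2:
  155/36 211/48 143/36
  13/3 77/20 25/6
  38/9 53/12 4
After step 3:
  1877/432 11897/2880 1805/432
  188/45 1693/400 1439/360
  467/108 371/90 151/36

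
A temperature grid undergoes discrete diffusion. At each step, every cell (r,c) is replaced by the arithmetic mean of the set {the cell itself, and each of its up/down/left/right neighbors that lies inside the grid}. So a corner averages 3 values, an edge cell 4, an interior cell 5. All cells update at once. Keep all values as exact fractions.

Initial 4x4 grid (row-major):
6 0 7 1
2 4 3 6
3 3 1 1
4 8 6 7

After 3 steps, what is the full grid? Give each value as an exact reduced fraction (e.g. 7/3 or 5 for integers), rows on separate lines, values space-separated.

Answer: 6859/2160 12797/3600 12017/3600 4031/1080
25339/7200 19297/6000 11087/3000 3083/900
353/96 3983/1000 22183/6000 899/225
1583/360 2077/480 32563/7200 9133/2160

Derivation:
After step 1:
  8/3 17/4 11/4 14/3
  15/4 12/5 21/5 11/4
  3 19/5 14/5 15/4
  5 21/4 11/2 14/3
After step 2:
  32/9 181/60 119/30 61/18
  709/240 92/25 149/50 461/120
  311/80 69/20 401/100 419/120
  53/12 391/80 1093/240 167/36
After step 3:
  6859/2160 12797/3600 12017/3600 4031/1080
  25339/7200 19297/6000 11087/3000 3083/900
  353/96 3983/1000 22183/6000 899/225
  1583/360 2077/480 32563/7200 9133/2160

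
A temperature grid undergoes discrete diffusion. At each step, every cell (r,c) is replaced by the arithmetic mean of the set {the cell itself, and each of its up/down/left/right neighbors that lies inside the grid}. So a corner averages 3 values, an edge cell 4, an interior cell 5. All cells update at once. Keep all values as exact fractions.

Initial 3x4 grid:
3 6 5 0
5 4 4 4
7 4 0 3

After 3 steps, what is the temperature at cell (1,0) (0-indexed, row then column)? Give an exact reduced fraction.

Answer: 1463/320

Derivation:
Step 1: cell (1,0) = 19/4
Step 2: cell (1,0) = 387/80
Step 3: cell (1,0) = 1463/320
Full grid after step 3:
  1247/270 6077/1440 1759/480 97/30
  1463/320 839/200 2069/600 8711/2880
  9761/2160 719/180 2381/720 6149/2160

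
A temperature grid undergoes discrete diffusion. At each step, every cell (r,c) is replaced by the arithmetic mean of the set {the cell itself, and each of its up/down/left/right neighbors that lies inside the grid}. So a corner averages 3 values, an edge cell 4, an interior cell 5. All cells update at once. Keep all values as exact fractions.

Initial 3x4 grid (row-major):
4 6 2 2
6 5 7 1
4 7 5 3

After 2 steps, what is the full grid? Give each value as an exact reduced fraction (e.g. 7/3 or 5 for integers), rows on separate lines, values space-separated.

After step 1:
  16/3 17/4 17/4 5/3
  19/4 31/5 4 13/4
  17/3 21/4 11/2 3
After step 2:
  43/9 601/120 85/24 55/18
  439/80 489/100 116/25 143/48
  47/9 1357/240 71/16 47/12

Answer: 43/9 601/120 85/24 55/18
439/80 489/100 116/25 143/48
47/9 1357/240 71/16 47/12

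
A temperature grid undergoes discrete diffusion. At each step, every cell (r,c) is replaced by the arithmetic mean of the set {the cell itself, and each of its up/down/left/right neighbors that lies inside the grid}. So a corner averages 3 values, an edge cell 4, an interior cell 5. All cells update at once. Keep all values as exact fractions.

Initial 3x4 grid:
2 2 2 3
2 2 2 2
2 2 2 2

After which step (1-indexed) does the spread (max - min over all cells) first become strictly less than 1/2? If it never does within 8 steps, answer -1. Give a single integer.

Answer: 1

Derivation:
Step 1: max=7/3, min=2, spread=1/3
  -> spread < 1/2 first at step 1
Step 2: max=41/18, min=2, spread=5/18
Step 3: max=473/216, min=2, spread=41/216
Step 4: max=56057/25920, min=2, spread=4217/25920
Step 5: max=3319549/1555200, min=14479/7200, spread=38417/311040
Step 6: max=197824211/93312000, min=290597/144000, spread=1903471/18662400
Step 7: max=11798429089/5598720000, min=8755759/4320000, spread=18038617/223948800
Step 8: max=705114582851/335923200000, min=790526759/388800000, spread=883978523/13436928000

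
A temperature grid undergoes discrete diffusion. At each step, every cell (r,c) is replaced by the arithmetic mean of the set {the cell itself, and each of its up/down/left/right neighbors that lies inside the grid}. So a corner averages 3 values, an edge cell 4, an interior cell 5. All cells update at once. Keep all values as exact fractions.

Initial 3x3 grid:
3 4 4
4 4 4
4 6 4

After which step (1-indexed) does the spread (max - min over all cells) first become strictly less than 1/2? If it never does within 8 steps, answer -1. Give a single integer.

Answer: 3

Derivation:
Step 1: max=14/3, min=11/3, spread=1
Step 2: max=547/120, min=67/18, spread=301/360
Step 3: max=4757/1080, min=56423/14400, spread=21011/43200
  -> spread < 1/2 first at step 3
Step 4: max=1864303/432000, min=257209/64800, spread=448729/1296000
Step 5: max=16612373/3888000, min=15708623/3888000, spread=1205/5184
Step 6: max=986742931/233280000, min=948676681/233280000, spread=10151/62208
Step 7: max=58926663557/13996800000, min=57323219807/13996800000, spread=85517/746496
Step 8: max=3519688079779/839808000000, min=3452147673529/839808000000, spread=720431/8957952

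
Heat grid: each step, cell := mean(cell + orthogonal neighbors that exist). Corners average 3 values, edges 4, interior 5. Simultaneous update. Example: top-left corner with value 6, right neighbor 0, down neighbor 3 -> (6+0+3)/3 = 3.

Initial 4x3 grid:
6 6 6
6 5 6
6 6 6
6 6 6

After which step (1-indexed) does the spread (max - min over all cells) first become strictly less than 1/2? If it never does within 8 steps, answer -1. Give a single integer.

Step 1: max=6, min=23/4, spread=1/4
  -> spread < 1/2 first at step 1
Step 2: max=6, min=577/100, spread=23/100
Step 3: max=2387/400, min=27989/4800, spread=131/960
Step 4: max=42809/7200, min=252649/43200, spread=841/8640
Step 5: max=8546627/1440000, min=101137949/17280000, spread=56863/691200
Step 6: max=76770457/12960000, min=911585659/155520000, spread=386393/6220800
Step 7: max=30683641187/5184000000, min=364854276869/62208000000, spread=26795339/497664000
Step 8: max=1839153850333/311040000000, min=21911064285871/3732480000000, spread=254051069/5971968000

Answer: 1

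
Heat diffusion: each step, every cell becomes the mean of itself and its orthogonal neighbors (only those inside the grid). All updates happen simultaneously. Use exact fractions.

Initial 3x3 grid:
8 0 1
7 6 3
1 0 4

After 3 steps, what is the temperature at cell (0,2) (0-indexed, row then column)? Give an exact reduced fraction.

Step 1: cell (0,2) = 4/3
Step 2: cell (0,2) = 103/36
Step 3: cell (0,2) = 6317/2160
Full grid after step 3:
  973/240 52819/14400 6317/2160
  29197/7200 9889/3000 21697/7200
  7537/2160 5191/1600 5897/2160

Answer: 6317/2160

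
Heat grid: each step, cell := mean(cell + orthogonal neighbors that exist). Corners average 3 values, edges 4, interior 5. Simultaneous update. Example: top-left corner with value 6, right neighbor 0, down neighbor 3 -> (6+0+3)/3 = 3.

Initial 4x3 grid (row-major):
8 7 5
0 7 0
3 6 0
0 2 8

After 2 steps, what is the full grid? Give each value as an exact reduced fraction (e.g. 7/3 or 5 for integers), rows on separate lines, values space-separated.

After step 1:
  5 27/4 4
  9/2 4 3
  9/4 18/5 7/2
  5/3 4 10/3
After step 2:
  65/12 79/16 55/12
  63/16 437/100 29/8
  721/240 347/100 403/120
  95/36 63/20 65/18

Answer: 65/12 79/16 55/12
63/16 437/100 29/8
721/240 347/100 403/120
95/36 63/20 65/18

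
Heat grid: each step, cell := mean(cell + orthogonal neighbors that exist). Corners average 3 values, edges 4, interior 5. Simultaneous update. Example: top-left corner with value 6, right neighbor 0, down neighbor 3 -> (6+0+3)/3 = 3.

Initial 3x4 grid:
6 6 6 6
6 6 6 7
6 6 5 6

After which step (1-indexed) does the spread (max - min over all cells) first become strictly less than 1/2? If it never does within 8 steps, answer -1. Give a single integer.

Step 1: max=19/3, min=23/4, spread=7/12
Step 2: max=223/36, min=47/8, spread=23/72
  -> spread < 1/2 first at step 2
Step 3: max=2653/432, min=1417/240, spread=32/135
Step 4: max=31615/5184, min=12817/2160, spread=4271/25920
Step 5: max=9443713/1555200, min=385207/64800, spread=39749/311040
Step 6: max=564947147/93312000, min=11573959/1944000, spread=1879423/18662400
Step 7: max=33825523393/5598720000, min=347724883/58320000, spread=3551477/44789760
Step 8: max=2026446325187/335923200000, min=41776781869/6998400000, spread=846431819/13436928000

Answer: 2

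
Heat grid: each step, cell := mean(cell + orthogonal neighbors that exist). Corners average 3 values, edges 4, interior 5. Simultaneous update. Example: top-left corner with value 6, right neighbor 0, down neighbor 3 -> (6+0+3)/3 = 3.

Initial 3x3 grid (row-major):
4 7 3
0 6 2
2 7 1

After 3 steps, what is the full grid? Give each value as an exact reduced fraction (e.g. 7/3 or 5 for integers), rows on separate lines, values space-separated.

After step 1:
  11/3 5 4
  3 22/5 3
  3 4 10/3
After step 2:
  35/9 64/15 4
  211/60 97/25 221/60
  10/3 221/60 31/9
After step 3:
  2101/540 902/225 239/60
  13157/3600 1903/500 13507/3600
  158/45 12907/3600 973/270

Answer: 2101/540 902/225 239/60
13157/3600 1903/500 13507/3600
158/45 12907/3600 973/270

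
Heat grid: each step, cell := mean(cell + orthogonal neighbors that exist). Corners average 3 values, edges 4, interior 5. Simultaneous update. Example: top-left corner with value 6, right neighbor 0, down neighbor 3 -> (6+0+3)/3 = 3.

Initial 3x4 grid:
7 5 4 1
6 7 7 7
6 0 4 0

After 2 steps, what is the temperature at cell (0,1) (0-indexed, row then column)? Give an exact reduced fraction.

Answer: 21/4

Derivation:
Step 1: cell (0,1) = 23/4
Step 2: cell (0,1) = 21/4
Full grid after step 2:
  73/12 21/4 99/20 4
  43/8 273/50 431/100 1033/240
  59/12 4 247/60 61/18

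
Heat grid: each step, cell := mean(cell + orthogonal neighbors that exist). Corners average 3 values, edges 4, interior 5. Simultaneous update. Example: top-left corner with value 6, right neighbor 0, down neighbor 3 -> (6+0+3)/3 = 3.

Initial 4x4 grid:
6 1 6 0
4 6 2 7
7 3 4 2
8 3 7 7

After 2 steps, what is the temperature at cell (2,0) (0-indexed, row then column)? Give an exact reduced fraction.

Step 1: cell (2,0) = 11/2
Step 2: cell (2,0) = 437/80
Full grid after step 2:
  85/18 52/15 49/12 28/9
  1087/240 233/50 84/25 205/48
  437/80 443/100 469/100 1001/240
  67/12 211/40 583/120 187/36

Answer: 437/80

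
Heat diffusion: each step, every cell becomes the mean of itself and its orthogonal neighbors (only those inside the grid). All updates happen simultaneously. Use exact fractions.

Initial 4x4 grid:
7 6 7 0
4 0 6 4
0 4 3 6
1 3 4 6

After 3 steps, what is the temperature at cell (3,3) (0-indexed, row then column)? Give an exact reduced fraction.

Answer: 9791/2160

Derivation:
Step 1: cell (3,3) = 16/3
Step 2: cell (3,3) = 169/36
Step 3: cell (3,3) = 9791/2160
Full grid after step 3:
  1871/432 6203/1440 31711/7200 907/216
  2479/720 23413/6000 12089/3000 30931/7200
  10003/3600 4577/1500 24257/6000 31211/7200
  247/108 10963/3600 13843/3600 9791/2160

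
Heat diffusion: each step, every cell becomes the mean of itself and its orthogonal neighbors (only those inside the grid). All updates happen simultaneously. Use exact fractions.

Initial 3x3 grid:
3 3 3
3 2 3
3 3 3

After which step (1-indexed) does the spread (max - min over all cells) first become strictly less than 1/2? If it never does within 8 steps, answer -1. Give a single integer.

Answer: 1

Derivation:
Step 1: max=3, min=11/4, spread=1/4
  -> spread < 1/2 first at step 1
Step 2: max=231/80, min=69/25, spread=51/400
Step 3: max=1033/360, min=13577/4800, spread=589/14400
Step 4: max=822919/288000, min=85057/30000, spread=31859/1440000
Step 5: max=5135279/1800000, min=49148393/17280000, spread=751427/86400000
Step 6: max=2955336871/1036800000, min=307365313/108000000, spread=23149331/5184000000
Step 7: max=18465068111/6480000000, min=177141345737/62208000000, spread=616540643/311040000000
Step 8: max=10633507991239/3732480000000, min=1107287546017/388800000000, spread=17737747379/18662400000000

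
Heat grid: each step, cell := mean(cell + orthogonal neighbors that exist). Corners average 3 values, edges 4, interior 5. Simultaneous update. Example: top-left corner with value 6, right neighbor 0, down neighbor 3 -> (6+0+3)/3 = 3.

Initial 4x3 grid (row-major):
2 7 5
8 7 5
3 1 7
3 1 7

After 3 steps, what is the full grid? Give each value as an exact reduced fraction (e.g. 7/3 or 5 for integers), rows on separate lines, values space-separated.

Answer: 1427/270 77833/14400 12061/2160
34489/7200 7643/1500 19157/3600
28769/7200 25877/6000 477/100
7403/2160 3403/900 769/180

Derivation:
After step 1:
  17/3 21/4 17/3
  5 28/5 6
  15/4 19/5 5
  7/3 3 5
After step 2:
  191/36 1331/240 203/36
  1201/240 513/100 167/30
  893/240 423/100 99/20
  109/36 53/15 13/3
After step 3:
  1427/270 77833/14400 12061/2160
  34489/7200 7643/1500 19157/3600
  28769/7200 25877/6000 477/100
  7403/2160 3403/900 769/180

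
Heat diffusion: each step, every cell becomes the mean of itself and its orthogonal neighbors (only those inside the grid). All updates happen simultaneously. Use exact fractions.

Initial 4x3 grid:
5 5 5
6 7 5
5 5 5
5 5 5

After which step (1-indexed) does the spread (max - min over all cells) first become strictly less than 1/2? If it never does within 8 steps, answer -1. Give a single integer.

Step 1: max=23/4, min=5, spread=3/4
Step 2: max=111/20, min=5, spread=11/20
Step 3: max=493/90, min=613/120, spread=133/360
  -> spread < 1/2 first at step 3
Step 4: max=70747/12960, min=3697/720, spread=4201/12960
Step 5: max=843037/155520, min=12433/2400, spread=186893/777600
Step 6: max=252185899/46656000, min=6739879/1296000, spread=1910051/9331200
Step 7: max=15072066641/2799360000, min=406157461/77760000, spread=90079609/559872000
Step 8: max=902082342979/167961600000, min=8145148813/1555200000, spread=896250847/6718464000

Answer: 3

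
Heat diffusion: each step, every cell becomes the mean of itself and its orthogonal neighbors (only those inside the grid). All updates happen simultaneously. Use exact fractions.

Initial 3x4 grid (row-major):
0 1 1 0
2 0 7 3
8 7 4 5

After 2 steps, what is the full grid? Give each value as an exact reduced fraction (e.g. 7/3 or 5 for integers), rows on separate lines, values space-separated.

Answer: 4/3 143/80 85/48 22/9
377/120 283/100 363/100 145/48
155/36 587/120 35/8 9/2

Derivation:
After step 1:
  1 1/2 9/4 4/3
  5/2 17/5 3 15/4
  17/3 19/4 23/4 4
After step 2:
  4/3 143/80 85/48 22/9
  377/120 283/100 363/100 145/48
  155/36 587/120 35/8 9/2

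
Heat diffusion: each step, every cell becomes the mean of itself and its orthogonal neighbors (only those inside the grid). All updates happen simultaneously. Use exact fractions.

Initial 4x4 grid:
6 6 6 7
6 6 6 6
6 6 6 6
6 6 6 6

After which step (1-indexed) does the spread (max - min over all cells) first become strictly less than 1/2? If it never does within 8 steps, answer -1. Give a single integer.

Answer: 1

Derivation:
Step 1: max=19/3, min=6, spread=1/3
  -> spread < 1/2 first at step 1
Step 2: max=113/18, min=6, spread=5/18
Step 3: max=1337/216, min=6, spread=41/216
Step 4: max=39923/6480, min=6, spread=1043/6480
Step 5: max=1191953/194400, min=6, spread=25553/194400
Step 6: max=35663459/5832000, min=108079/18000, spread=645863/5832000
Step 7: max=1067401691/174960000, min=720971/120000, spread=16225973/174960000
Step 8: max=31970277983/5248800000, min=324701/54000, spread=409340783/5248800000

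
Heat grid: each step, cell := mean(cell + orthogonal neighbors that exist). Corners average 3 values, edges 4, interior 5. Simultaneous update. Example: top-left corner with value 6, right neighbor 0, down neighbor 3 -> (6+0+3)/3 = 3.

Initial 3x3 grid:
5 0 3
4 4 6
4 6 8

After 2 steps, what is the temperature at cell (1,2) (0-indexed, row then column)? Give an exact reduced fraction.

Step 1: cell (1,2) = 21/4
Step 2: cell (1,2) = 227/48
Full grid after step 2:
  41/12 13/4 15/4
  191/48 22/5 227/48
  173/36 125/24 209/36

Answer: 227/48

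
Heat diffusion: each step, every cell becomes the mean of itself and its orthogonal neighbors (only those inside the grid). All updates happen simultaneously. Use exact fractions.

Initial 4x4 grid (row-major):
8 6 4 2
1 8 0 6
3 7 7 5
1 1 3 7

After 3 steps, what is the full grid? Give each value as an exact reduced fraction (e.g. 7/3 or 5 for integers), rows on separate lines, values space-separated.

After step 1:
  5 13/2 3 4
  5 22/5 5 13/4
  3 26/5 22/5 25/4
  5/3 3 9/2 5
After step 2:
  11/2 189/40 37/8 41/12
  87/20 261/50 401/100 37/8
  223/60 4 507/100 189/40
  23/9 431/120 169/40 21/4
After step 3:
  583/120 2007/400 5033/1200 38/9
  1409/300 4461/1000 471/100 5033/1200
  329/90 12959/3000 2203/500 1967/400
  3551/1080 2587/720 5441/1200 71/15

Answer: 583/120 2007/400 5033/1200 38/9
1409/300 4461/1000 471/100 5033/1200
329/90 12959/3000 2203/500 1967/400
3551/1080 2587/720 5441/1200 71/15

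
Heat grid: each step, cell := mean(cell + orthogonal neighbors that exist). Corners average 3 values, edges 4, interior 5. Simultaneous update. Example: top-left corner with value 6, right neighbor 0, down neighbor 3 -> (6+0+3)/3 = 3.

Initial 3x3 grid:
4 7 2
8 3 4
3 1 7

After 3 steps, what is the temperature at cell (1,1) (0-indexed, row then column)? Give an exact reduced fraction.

Step 1: cell (1,1) = 23/5
Step 2: cell (1,1) = 103/25
Step 3: cell (1,1) = 1654/375
Full grid after step 3:
  5263/1080 16193/3600 2369/540
  32261/7200 1654/375 3667/900
  773/180 9587/2400 1451/360

Answer: 1654/375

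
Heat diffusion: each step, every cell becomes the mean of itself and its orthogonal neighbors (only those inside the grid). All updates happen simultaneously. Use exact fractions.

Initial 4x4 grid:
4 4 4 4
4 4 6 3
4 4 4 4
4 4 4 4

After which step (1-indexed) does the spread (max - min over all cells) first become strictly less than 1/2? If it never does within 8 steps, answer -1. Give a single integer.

Step 1: max=9/2, min=11/3, spread=5/6
Step 2: max=87/20, min=47/12, spread=13/30
  -> spread < 1/2 first at step 2
Step 3: max=605/144, min=4, spread=29/144
Step 4: max=14981/3600, min=21733/5400, spread=1477/10800
Step 5: max=2684857/648000, min=1213/300, spread=64777/648000
Step 6: max=133697159/32400000, min=548023/135000, spread=2171639/32400000
Step 7: max=96188833/23328000, min=1316749/324000, spread=276581/4665600
Step 8: max=21604691467/5248800000, min=1978398841/486000000, spread=1189919921/26244000000

Answer: 2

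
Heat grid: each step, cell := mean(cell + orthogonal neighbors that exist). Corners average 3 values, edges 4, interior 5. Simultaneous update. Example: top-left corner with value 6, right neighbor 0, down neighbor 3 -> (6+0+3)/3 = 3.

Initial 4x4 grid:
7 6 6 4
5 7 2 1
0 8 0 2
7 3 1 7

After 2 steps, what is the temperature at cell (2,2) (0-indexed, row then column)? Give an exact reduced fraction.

Answer: 293/100

Derivation:
Step 1: cell (2,2) = 13/5
Step 2: cell (2,2) = 293/100
Full grid after step 2:
  23/4 113/20 67/15 125/36
  427/80 473/100 363/100 697/240
  1001/240 431/100 293/100 641/240
  157/36 433/120 403/120 103/36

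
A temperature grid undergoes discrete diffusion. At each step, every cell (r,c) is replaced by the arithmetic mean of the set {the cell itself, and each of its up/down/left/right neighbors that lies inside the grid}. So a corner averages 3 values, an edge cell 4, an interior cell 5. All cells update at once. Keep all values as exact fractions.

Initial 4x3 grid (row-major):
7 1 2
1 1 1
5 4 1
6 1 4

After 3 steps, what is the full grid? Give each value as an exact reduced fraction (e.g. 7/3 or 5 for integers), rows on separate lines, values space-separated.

After step 1:
  3 11/4 4/3
  7/2 8/5 5/4
  4 12/5 5/2
  4 15/4 2
After step 2:
  37/12 521/240 16/9
  121/40 23/10 401/240
  139/40 57/20 163/80
  47/12 243/80 11/4
After step 3:
  1987/720 6719/2880 2023/1080
  713/240 721/300 2803/1440
  199/60 137/50 1117/480
  2503/720 3013/960 313/120

Answer: 1987/720 6719/2880 2023/1080
713/240 721/300 2803/1440
199/60 137/50 1117/480
2503/720 3013/960 313/120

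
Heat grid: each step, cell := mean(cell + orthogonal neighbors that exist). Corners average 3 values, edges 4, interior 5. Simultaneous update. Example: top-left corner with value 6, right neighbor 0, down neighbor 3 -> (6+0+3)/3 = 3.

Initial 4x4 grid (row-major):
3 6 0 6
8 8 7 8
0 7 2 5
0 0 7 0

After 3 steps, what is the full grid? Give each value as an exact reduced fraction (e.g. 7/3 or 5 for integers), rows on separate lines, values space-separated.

Answer: 5651/1080 4487/900 4781/900 2153/432
16313/3600 15737/3000 29251/6000 37903/7200
4627/1200 7549/2000 233/50 691/160
1843/720 7939/2400 323/96 182/45

Derivation:
After step 1:
  17/3 17/4 19/4 14/3
  19/4 36/5 5 13/2
  15/4 17/5 28/5 15/4
  0 7/2 9/4 4
After step 2:
  44/9 82/15 14/3 191/36
  641/120 123/25 581/100 239/48
  119/40 469/100 4 397/80
  29/12 183/80 307/80 10/3
After step 3:
  5651/1080 4487/900 4781/900 2153/432
  16313/3600 15737/3000 29251/6000 37903/7200
  4627/1200 7549/2000 233/50 691/160
  1843/720 7939/2400 323/96 182/45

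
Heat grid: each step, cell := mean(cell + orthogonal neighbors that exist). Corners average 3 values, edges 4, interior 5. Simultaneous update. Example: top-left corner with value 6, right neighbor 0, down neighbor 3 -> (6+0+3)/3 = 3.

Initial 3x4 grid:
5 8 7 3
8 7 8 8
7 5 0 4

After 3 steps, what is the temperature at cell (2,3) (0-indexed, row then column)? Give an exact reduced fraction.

Answer: 713/144

Derivation:
Step 1: cell (2,3) = 4
Step 2: cell (2,3) = 14/3
Step 3: cell (2,3) = 713/144
Full grid after step 3:
  103/15 15779/2400 15119/2400 107/18
  93899/14400 4757/750 2873/500 8851/1600
  13447/2160 20531/3600 3161/600 713/144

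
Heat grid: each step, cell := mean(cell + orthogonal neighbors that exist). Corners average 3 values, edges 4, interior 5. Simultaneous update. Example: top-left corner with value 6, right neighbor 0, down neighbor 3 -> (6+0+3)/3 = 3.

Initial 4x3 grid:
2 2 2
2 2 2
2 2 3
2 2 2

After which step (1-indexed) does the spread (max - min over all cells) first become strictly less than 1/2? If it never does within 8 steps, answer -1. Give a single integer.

Step 1: max=7/3, min=2, spread=1/3
  -> spread < 1/2 first at step 1
Step 2: max=271/120, min=2, spread=31/120
Step 3: max=2371/1080, min=2, spread=211/1080
Step 4: max=232897/108000, min=3647/1800, spread=14077/108000
Step 5: max=2084407/972000, min=219683/108000, spread=5363/48600
Step 6: max=62060809/29160000, min=122869/60000, spread=93859/1166400
Step 7: max=3709474481/1749600000, min=199736467/97200000, spread=4568723/69984000
Step 8: max=221732435629/104976000000, min=6013618889/2916000000, spread=8387449/167961600

Answer: 1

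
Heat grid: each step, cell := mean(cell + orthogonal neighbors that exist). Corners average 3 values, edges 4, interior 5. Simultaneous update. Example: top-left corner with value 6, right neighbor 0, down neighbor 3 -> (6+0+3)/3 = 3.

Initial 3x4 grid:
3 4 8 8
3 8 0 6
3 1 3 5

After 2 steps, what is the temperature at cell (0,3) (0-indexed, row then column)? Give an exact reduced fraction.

Answer: 205/36

Derivation:
Step 1: cell (0,3) = 22/3
Step 2: cell (0,3) = 205/36
Full grid after step 2:
  40/9 1037/240 277/48 205/36
  787/240 439/100 101/25 87/16
  31/9 173/60 47/12 35/9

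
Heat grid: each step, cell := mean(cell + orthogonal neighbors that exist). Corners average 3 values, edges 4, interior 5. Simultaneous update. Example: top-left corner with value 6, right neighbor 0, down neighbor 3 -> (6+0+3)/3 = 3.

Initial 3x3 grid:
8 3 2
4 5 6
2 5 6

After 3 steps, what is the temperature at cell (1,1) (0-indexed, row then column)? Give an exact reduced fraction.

Answer: 4569/1000

Derivation:
Step 1: cell (1,1) = 23/5
Step 2: cell (1,1) = 231/50
Step 3: cell (1,1) = 4569/1000
Full grid after step 3:
  3287/720 32611/7200 9661/2160
  65447/14400 4569/1000 66847/14400
  9661/2160 33311/7200 10261/2160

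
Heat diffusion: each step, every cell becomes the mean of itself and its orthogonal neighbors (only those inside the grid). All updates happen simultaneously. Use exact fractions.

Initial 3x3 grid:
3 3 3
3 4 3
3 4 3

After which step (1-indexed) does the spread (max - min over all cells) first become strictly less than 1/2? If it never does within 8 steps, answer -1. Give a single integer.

Step 1: max=7/2, min=3, spread=1/2
Step 2: max=407/120, min=253/80, spread=11/48
  -> spread < 1/2 first at step 2
Step 3: max=24199/7200, min=383/120, spread=1219/7200
Step 4: max=1436603/432000, min=308759/96000, spread=755/6912
Step 5: max=85865491/25920000, min=55920119/17280000, spread=6353/82944
Step 6: max=5130658127/1555200000, min=3364677293/1036800000, spread=53531/995328
Step 7: max=307176444319/93312000000, min=7497614173/2304000000, spread=450953/11943936
Step 8: max=18396509793443/5598720000000, min=12165406450837/3732480000000, spread=3799043/143327232

Answer: 2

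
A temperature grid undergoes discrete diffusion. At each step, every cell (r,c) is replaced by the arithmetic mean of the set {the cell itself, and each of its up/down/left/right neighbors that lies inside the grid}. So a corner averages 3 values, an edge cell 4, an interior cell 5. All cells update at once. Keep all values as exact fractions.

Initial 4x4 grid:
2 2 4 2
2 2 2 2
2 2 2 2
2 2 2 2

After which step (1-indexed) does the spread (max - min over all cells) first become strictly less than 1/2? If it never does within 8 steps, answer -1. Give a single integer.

Step 1: max=8/3, min=2, spread=2/3
Step 2: max=151/60, min=2, spread=31/60
Step 3: max=1291/540, min=2, spread=211/540
  -> spread < 1/2 first at step 3
Step 4: max=124843/54000, min=2, spread=16843/54000
Step 5: max=1110643/486000, min=9079/4500, spread=130111/486000
Step 6: max=32802367/14580000, min=547159/270000, spread=3255781/14580000
Step 7: max=975153691/437400000, min=551107/270000, spread=82360351/437400000
Step 8: max=28995316891/13122000000, min=99706441/48600000, spread=2074577821/13122000000

Answer: 3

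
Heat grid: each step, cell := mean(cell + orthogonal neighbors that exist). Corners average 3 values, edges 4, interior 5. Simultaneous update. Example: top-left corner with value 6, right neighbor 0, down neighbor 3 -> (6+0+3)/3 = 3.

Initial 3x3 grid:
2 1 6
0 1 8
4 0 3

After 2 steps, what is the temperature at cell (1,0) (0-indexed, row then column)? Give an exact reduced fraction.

Answer: 73/48

Derivation:
Step 1: cell (1,0) = 7/4
Step 2: cell (1,0) = 73/48
Full grid after step 2:
  7/4 21/8 4
  73/48 51/20 91/24
  61/36 9/4 61/18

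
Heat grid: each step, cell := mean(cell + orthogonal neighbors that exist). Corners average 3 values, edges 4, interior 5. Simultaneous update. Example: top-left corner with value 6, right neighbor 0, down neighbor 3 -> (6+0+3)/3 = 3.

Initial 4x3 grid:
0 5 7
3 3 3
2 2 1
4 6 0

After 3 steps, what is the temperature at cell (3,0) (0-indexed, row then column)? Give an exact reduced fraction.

Step 1: cell (3,0) = 4
Step 2: cell (3,0) = 13/4
Step 3: cell (3,0) = 2201/720
Full grid after step 3:
  3281/1080 9787/2880 883/240
  4103/1440 1837/600 389/120
  1373/480 3397/1200 1937/720
  2201/720 1009/360 353/135

Answer: 2201/720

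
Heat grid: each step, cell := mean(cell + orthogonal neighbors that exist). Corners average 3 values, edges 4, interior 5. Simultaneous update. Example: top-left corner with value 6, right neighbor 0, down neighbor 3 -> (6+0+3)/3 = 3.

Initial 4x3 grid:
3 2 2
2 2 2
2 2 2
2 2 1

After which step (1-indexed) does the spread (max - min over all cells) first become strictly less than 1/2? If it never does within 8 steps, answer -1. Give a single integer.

Answer: 3

Derivation:
Step 1: max=7/3, min=5/3, spread=2/3
Step 2: max=41/18, min=31/18, spread=5/9
Step 3: max=473/216, min=391/216, spread=41/108
  -> spread < 1/2 first at step 3
Step 4: max=56057/25920, min=47623/25920, spread=4217/12960
Step 5: max=660497/311040, min=583663/311040, spread=38417/155520
Step 6: max=39228271/18662400, min=35421329/18662400, spread=1903471/9331200
Step 7: max=465936217/223948800, min=429858983/223948800, spread=18038617/111974400
Step 8: max=27757834523/13436928000, min=25989877477/13436928000, spread=883978523/6718464000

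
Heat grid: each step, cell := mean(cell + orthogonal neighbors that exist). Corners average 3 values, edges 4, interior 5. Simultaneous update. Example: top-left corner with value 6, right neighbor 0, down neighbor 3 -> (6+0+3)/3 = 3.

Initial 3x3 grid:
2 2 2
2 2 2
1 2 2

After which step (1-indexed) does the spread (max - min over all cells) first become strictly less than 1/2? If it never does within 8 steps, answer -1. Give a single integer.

Answer: 1

Derivation:
Step 1: max=2, min=5/3, spread=1/3
  -> spread < 1/2 first at step 1
Step 2: max=2, min=31/18, spread=5/18
Step 3: max=2, min=391/216, spread=41/216
Step 4: max=709/360, min=23789/12960, spread=347/2592
Step 5: max=7043/3600, min=1448263/777600, spread=2921/31104
Step 6: max=838517/432000, min=87483461/46656000, spread=24611/373248
Step 7: max=18783259/9720000, min=5279997967/2799360000, spread=207329/4478976
Step 8: max=997998401/518400000, min=317893247549/167961600000, spread=1746635/53747712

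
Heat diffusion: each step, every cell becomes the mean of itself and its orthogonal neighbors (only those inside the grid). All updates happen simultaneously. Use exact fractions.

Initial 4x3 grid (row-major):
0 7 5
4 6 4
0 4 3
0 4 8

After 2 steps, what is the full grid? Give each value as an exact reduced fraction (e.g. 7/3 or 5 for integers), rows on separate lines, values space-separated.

After step 1:
  11/3 9/2 16/3
  5/2 5 9/2
  2 17/5 19/4
  4/3 4 5
After step 2:
  32/9 37/8 43/9
  79/24 199/50 235/48
  277/120 383/100 353/80
  22/9 103/30 55/12

Answer: 32/9 37/8 43/9
79/24 199/50 235/48
277/120 383/100 353/80
22/9 103/30 55/12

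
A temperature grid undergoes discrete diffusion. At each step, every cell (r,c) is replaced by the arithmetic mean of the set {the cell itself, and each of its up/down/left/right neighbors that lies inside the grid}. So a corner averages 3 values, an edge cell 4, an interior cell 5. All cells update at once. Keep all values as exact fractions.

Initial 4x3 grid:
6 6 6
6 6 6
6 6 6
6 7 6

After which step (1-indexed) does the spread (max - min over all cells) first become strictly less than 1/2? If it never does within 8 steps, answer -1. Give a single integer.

Answer: 1

Derivation:
Step 1: max=19/3, min=6, spread=1/3
  -> spread < 1/2 first at step 1
Step 2: max=1507/240, min=6, spread=67/240
Step 3: max=13397/2160, min=6, spread=437/2160
Step 4: max=5341531/864000, min=6009/1000, spread=29951/172800
Step 5: max=47871821/7776000, min=20329/3375, spread=206761/1555200
Step 6: max=19118595571/3110400000, min=32565671/5400000, spread=14430763/124416000
Step 7: max=1144851741689/186624000000, min=2609652727/432000000, spread=139854109/1492992000
Step 8: max=68607111890251/11197440000000, min=235131228977/38880000000, spread=7114543559/89579520000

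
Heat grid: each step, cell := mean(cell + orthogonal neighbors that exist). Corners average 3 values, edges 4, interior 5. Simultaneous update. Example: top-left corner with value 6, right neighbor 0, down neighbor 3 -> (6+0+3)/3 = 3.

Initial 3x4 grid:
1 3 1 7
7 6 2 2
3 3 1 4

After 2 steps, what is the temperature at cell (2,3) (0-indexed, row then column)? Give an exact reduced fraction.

Step 1: cell (2,3) = 7/3
Step 2: cell (2,3) = 103/36
Full grid after step 2:
  32/9 52/15 44/15 31/9
  329/80 337/100 161/50 709/240
  71/18 857/240 629/240 103/36

Answer: 103/36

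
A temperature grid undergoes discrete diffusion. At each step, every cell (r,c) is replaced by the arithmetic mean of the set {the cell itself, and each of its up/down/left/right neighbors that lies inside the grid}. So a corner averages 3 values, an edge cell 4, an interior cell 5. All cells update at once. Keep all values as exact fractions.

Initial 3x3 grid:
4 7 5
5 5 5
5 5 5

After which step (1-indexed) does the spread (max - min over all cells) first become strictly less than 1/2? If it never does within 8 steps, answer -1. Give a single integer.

Answer: 2

Derivation:
Step 1: max=17/3, min=19/4, spread=11/12
Step 2: max=433/80, min=59/12, spread=119/240
  -> spread < 1/2 first at step 2
Step 3: max=11509/2160, min=6029/1200, spread=821/2700
Step 4: max=1509577/288000, min=217831/43200, spread=172111/864000
Step 5: max=40651621/7776000, min=13191457/2592000, spread=4309/31104
Step 6: max=2424983987/466560000, min=264401693/51840000, spread=36295/373248
Step 7: max=145205423989/27993600000, min=47764780913/9331200000, spread=305773/4478976
Step 8: max=8691828987683/1679616000000, min=2870443506311/559872000000, spread=2575951/53747712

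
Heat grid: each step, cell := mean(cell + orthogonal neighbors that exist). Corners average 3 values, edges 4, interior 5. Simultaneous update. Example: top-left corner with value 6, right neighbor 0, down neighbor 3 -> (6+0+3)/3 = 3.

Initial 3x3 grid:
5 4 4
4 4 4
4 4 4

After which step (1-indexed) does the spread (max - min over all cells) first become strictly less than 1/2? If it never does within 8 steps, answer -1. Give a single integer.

Step 1: max=13/3, min=4, spread=1/3
  -> spread < 1/2 first at step 1
Step 2: max=77/18, min=4, spread=5/18
Step 3: max=905/216, min=4, spread=41/216
Step 4: max=53971/12960, min=1451/360, spread=347/2592
Step 5: max=3217337/777600, min=14557/3600, spread=2921/31104
Step 6: max=192452539/46656000, min=1753483/432000, spread=24611/373248
Step 7: max=11516162033/2799360000, min=39536741/9720000, spread=207329/4478976
Step 8: max=689876352451/167961600000, min=2112401599/518400000, spread=1746635/53747712

Answer: 1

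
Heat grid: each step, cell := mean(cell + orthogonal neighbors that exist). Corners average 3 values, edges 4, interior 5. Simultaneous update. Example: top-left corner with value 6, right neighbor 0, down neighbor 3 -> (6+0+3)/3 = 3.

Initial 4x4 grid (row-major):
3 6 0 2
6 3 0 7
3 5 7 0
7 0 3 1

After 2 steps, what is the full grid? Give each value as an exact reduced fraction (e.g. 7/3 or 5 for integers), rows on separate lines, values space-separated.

Answer: 47/12 7/2 57/20 29/12
9/2 71/20 293/100 31/10
239/60 98/25 33/10 31/12
37/9 403/120 65/24 47/18

Derivation:
After step 1:
  5 3 2 3
  15/4 4 17/5 9/4
  21/4 18/5 3 15/4
  10/3 15/4 11/4 4/3
After step 2:
  47/12 7/2 57/20 29/12
  9/2 71/20 293/100 31/10
  239/60 98/25 33/10 31/12
  37/9 403/120 65/24 47/18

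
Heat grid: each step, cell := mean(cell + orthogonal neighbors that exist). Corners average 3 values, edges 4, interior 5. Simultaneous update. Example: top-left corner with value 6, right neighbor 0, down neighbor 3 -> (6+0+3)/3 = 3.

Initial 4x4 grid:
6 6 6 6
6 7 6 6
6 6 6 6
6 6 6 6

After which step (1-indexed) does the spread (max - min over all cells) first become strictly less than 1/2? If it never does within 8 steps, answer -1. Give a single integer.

Step 1: max=25/4, min=6, spread=1/4
  -> spread < 1/2 first at step 1
Step 2: max=311/50, min=6, spread=11/50
Step 3: max=14767/2400, min=6, spread=367/2400
Step 4: max=66371/10800, min=3613/600, spread=1337/10800
Step 5: max=1985669/324000, min=108469/18000, spread=33227/324000
Step 6: max=59534327/9720000, min=652049/108000, spread=849917/9720000
Step 7: max=1783314347/291600000, min=9788533/1620000, spread=21378407/291600000
Step 8: max=53454462371/8748000000, min=2939688343/486000000, spread=540072197/8748000000

Answer: 1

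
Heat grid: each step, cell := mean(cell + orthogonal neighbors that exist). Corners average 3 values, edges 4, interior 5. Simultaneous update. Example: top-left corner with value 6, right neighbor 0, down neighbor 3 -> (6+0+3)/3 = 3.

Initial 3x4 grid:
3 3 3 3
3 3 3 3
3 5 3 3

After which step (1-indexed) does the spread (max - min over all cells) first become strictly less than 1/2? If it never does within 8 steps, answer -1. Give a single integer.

Answer: 3

Derivation:
Step 1: max=11/3, min=3, spread=2/3
Step 2: max=211/60, min=3, spread=31/60
Step 3: max=1831/540, min=3, spread=211/540
  -> spread < 1/2 first at step 3
Step 4: max=178897/54000, min=2747/900, spread=14077/54000
Step 5: max=1598407/486000, min=165683/54000, spread=5363/24300
Step 6: max=47480809/14580000, min=92869/30000, spread=93859/583200
Step 7: max=2834674481/874800000, min=151136467/48600000, spread=4568723/34992000
Step 8: max=169244435629/52488000000, min=4555618889/1458000000, spread=8387449/83980800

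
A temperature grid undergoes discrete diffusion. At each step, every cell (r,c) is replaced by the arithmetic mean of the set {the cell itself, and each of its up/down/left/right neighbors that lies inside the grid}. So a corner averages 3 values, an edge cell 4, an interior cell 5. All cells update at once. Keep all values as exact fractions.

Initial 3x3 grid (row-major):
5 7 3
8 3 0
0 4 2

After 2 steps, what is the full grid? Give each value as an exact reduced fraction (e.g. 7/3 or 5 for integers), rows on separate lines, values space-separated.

After step 1:
  20/3 9/2 10/3
  4 22/5 2
  4 9/4 2
After step 2:
  91/18 189/40 59/18
  143/30 343/100 44/15
  41/12 253/80 25/12

Answer: 91/18 189/40 59/18
143/30 343/100 44/15
41/12 253/80 25/12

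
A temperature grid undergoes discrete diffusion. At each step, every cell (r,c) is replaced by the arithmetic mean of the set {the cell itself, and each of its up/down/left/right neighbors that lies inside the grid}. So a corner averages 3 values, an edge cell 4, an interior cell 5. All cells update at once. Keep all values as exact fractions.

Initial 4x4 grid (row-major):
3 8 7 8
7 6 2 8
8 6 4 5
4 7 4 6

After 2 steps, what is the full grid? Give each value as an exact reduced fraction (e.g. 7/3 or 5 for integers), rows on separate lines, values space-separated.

Answer: 6 481/80 1519/240 59/9
481/80 147/25 137/25 737/120
1487/240 277/50 134/25 207/40
107/18 691/120 197/40 16/3

Derivation:
After step 1:
  6 6 25/4 23/3
  6 29/5 27/5 23/4
  25/4 31/5 21/5 23/4
  19/3 21/4 21/4 5
After step 2:
  6 481/80 1519/240 59/9
  481/80 147/25 137/25 737/120
  1487/240 277/50 134/25 207/40
  107/18 691/120 197/40 16/3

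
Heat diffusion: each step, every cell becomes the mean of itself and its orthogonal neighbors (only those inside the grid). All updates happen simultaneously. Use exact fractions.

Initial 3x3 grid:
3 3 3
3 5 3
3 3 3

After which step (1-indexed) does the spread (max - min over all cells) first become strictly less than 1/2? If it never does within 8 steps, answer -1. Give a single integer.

Answer: 2

Derivation:
Step 1: max=7/2, min=3, spread=1/2
Step 2: max=87/25, min=129/40, spread=51/200
  -> spread < 1/2 first at step 2
Step 3: max=8023/2400, min=587/180, spread=589/7200
Step 4: max=49943/15000, min=473081/144000, spread=31859/720000
Step 5: max=28611607/8640000, min=2964721/900000, spread=751427/43200000
Step 6: max=178634687/54000000, min=1710263129/518400000, spread=23149331/2592000000
Step 7: max=102794654263/31104000000, min=10694931889/3240000000, spread=616540643/155520000000
Step 8: max=642312453983/194400000000, min=6162652008761/1866240000000, spread=17737747379/9331200000000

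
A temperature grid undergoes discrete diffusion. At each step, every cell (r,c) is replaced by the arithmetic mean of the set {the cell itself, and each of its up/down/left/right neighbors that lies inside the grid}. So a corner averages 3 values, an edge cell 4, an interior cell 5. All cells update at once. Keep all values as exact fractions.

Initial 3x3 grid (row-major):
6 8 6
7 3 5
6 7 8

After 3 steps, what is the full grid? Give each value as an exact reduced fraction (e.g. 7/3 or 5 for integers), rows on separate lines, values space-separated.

Answer: 895/144 3451/576 2629/432
1741/288 1477/240 571/96
1345/216 871/144 1333/216

Derivation:
After step 1:
  7 23/4 19/3
  11/2 6 11/2
  20/3 6 20/3
After step 2:
  73/12 301/48 211/36
  151/24 23/4 49/8
  109/18 19/3 109/18
After step 3:
  895/144 3451/576 2629/432
  1741/288 1477/240 571/96
  1345/216 871/144 1333/216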